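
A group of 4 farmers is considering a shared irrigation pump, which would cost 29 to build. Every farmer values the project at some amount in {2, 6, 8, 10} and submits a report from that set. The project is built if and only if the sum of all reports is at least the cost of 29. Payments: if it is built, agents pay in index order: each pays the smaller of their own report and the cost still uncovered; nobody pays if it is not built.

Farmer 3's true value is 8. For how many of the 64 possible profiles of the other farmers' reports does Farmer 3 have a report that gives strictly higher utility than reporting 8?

17

Others report (6, 8, 10): truth gives 0; report 6 gives 2 > 0. Violating.
Others report (6, 10, 8): truth gives 0; report 6 gives 2 > 0. Violating.
Others report (6, 10, 10): truth gives 0; report 6 gives 2 > 0. Violating.
Others report (8, 6, 10): truth gives 0; report 6 gives 2 > 0. Violating.
Others report (2, 2, 2): truth gives 0; no alternative beats it.
Others report (2, 2, 6): truth gives 0; no alternative beats it.
(Checking all 64 profiles: 17 have a profitable deviation, 47 do not.)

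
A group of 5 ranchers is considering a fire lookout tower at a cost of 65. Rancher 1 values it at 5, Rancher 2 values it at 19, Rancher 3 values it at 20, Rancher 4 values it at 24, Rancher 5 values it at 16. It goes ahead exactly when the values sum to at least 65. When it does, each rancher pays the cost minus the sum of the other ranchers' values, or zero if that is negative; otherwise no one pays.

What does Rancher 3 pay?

Total value 84 ≥ cost 65, so the project is built.
The other ranchers' values sum to 64.
Cost minus that sum is 65 - 64 = 1.

1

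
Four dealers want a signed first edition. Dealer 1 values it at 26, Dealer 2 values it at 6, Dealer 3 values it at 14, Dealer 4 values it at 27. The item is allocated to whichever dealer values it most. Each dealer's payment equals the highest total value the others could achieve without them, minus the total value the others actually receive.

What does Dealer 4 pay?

Dealer 4 has the highest value and receives the item.
Without Dealer 4, the item would go to the next-highest value, 26, so the others could achieve 26.
With Dealer 4 present and winning, the others receive nothing, so their total is 0.
Payment = 26 - 0 = 26.

26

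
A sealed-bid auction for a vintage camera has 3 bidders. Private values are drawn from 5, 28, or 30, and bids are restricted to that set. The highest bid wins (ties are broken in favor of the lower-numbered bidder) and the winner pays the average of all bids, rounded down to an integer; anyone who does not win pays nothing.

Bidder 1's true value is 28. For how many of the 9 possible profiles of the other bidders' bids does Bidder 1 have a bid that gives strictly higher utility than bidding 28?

Others bid (5, 5): truth gives 16; bid 5 gives 23 > 16. Violating.
Others bid (5, 30): truth gives 0; bid 30 gives 7 > 0. Violating.
Others bid (30, 5): truth gives 0; bid 30 gives 7 > 0. Violating.
Others bid (5, 28): truth gives 8; no alternative beats it.
Others bid (28, 5): truth gives 8; no alternative beats it.
(Checking all 9 profiles: 3 have a profitable deviation, 6 do not.)

3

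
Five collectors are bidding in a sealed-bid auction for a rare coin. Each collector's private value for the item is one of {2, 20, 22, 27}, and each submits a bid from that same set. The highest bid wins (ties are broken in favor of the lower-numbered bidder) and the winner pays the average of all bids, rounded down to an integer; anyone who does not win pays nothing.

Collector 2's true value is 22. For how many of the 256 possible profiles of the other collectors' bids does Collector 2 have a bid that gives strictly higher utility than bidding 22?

Others bid (2, 2, 2, 2): truth gives 16; bid 20 gives 17 > 16. Violating.
Others bid (2, 2, 2, 27): truth gives 0; bid 27 gives 10 > 0. Violating.
Others bid (2, 2, 20, 20): truth gives 9; bid 20 gives 10 > 9. Violating.
Others bid (2, 2, 20, 27): truth gives 0; bid 27 gives 7 > 0. Violating.
Others bid (2, 2, 2, 20): truth gives 13; no alternative beats it.
Others bid (2, 2, 2, 22): truth gives 12; no alternative beats it.
(Checking all 256 profiles: 96 have a profitable deviation, 160 do not.)

96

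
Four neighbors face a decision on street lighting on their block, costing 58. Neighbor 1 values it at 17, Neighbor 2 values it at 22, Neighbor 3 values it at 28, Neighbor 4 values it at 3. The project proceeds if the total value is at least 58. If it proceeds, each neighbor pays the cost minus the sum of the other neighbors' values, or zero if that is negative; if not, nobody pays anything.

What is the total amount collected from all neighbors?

Total value 70 ≥ cost 58, so it is built.
Neighbor 1: others sum to 53; max(0, 58 - 53) = 5.
Neighbor 2: others sum to 48; max(0, 58 - 48) = 10.
Neighbor 3: others sum to 42; max(0, 58 - 42) = 16.
Neighbor 4: others sum to 67; max(0, 58 - 67) = 0.
Total collected = 5 + 10 + 16 + 0 = 31.

31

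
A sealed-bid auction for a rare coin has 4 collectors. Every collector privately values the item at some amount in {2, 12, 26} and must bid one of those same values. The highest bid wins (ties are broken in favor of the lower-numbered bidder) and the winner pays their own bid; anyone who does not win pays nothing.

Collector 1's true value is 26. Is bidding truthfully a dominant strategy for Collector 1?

No

Consider the case where Collector 2 bids 2, Collector 3 bids 2 and Collector 4 bids 2.
Truthful bid 26: wins, pays 26, utility 26 - 26 = 0.
Bid 2 instead: wins, pays 2, utility 26 - 2 = 24.
Since 24 > 0, bidding 2 is strictly better here, so truthful bidding is not dominant.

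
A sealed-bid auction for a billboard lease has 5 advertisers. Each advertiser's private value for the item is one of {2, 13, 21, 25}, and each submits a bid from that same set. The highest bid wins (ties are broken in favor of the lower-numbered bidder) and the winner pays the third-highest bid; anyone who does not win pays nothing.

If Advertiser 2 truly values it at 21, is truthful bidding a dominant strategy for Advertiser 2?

No

Consider the case where Advertiser 1 bids 2, Advertiser 3 bids 2, Advertiser 4 bids 2 and Advertiser 5 bids 25.
Truthful bid 21: loses, pays 0, utility 0.
Bid 25 instead: wins, pays 2, utility 21 - 2 = 19.
Since 19 > 0, bidding 25 is strictly better here, so truthful bidding is not dominant.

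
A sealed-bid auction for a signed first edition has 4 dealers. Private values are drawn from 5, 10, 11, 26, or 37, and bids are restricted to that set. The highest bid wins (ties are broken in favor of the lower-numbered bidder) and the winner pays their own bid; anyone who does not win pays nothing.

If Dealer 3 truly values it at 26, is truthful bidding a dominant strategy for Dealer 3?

No

Consider the case where Dealer 1 bids 5, Dealer 2 bids 5 and Dealer 4 bids 5.
Truthful bid 26: wins, pays 26, utility 26 - 26 = 0.
Bid 10 instead: wins, pays 10, utility 26 - 10 = 16.
Since 16 > 0, bidding 10 is strictly better here, so truthful bidding is not dominant.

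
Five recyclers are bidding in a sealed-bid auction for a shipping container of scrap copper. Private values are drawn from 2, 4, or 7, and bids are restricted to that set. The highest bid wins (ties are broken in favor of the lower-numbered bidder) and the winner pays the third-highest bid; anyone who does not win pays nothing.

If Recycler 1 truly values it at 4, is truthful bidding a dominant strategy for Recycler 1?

Consider the case where Recycler 2 bids 2, Recycler 3 bids 2, Recycler 4 bids 2 and Recycler 5 bids 7.
Truthful bid 4: loses, pays 0, utility 0.
Bid 7 instead: wins, pays 2, utility 4 - 2 = 2.
Since 2 > 0, bidding 7 is strictly better here, so truthful bidding is not dominant.

No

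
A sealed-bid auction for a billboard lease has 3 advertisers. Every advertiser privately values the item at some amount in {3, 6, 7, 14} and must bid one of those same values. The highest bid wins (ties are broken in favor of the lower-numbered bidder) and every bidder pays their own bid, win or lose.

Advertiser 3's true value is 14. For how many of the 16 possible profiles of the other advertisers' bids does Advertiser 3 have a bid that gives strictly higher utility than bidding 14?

Others bid (3, 3): truth gives 0; bid 6 gives 8 > 0. Violating.
Others bid (3, 6): truth gives 0; bid 7 gives 7 > 0. Violating.
Others bid (3, 14): truth gives -14; bid 3 gives -3 > -14. Violating.
Others bid (6, 3): truth gives 0; bid 7 gives 7 > 0. Violating.
Others bid (3, 7): truth gives 0; no alternative beats it.
Others bid (6, 7): truth gives 0; no alternative beats it.
(Checking all 16 profiles: 11 have a profitable deviation, 5 do not.)

11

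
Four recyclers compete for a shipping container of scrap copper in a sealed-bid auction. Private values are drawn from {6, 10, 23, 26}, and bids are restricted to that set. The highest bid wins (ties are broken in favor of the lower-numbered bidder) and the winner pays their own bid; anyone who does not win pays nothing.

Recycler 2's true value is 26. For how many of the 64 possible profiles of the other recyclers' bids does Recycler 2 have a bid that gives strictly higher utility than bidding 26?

Others bid (6, 6, 6): truth gives 0; bid 10 gives 16 > 0. Violating.
Others bid (6, 6, 10): truth gives 0; bid 10 gives 16 > 0. Violating.
Others bid (6, 6, 23): truth gives 0; bid 23 gives 3 > 0. Violating.
Others bid (6, 10, 6): truth gives 0; bid 10 gives 16 > 0. Violating.
Others bid (6, 6, 26): truth gives 0; no alternative beats it.
Others bid (6, 10, 26): truth gives 0; no alternative beats it.
(Checking all 64 profiles: 18 have a profitable deviation, 46 do not.)

18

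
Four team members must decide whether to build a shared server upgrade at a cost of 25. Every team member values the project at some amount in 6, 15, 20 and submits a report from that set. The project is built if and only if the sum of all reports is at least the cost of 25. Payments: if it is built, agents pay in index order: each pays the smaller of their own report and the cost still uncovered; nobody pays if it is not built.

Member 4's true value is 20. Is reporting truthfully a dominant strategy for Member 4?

Yes

Check each profile of the others' reports and compare truth against every alternative report.
Others report (6, 6, 15): truth gives 20, best alternative gives 20.
Others report (6, 6, 20): truth gives 20, best alternative gives 20.
Others report (6, 15, 6): truth gives 20, best alternative gives 20.
Others report (6, 15, 15): truth gives 20, best alternative gives 20.
Others report (6, 15, 20): truth gives 20, best alternative gives 20.
Others report (6, 20, 6): truth gives 20, best alternative gives 20.
(Remaining 21 profiles checked similarly; truth is weakly best in each.)
In every case the truthful report is at least as good as any alternative, so it is a dominant strategy.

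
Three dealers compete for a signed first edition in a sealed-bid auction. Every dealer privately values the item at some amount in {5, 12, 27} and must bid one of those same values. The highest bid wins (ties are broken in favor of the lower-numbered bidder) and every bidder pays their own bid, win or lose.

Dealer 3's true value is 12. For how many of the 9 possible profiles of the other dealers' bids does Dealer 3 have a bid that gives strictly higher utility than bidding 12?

8

Others bid (5, 12): truth gives -12; bid 5 gives -5 > -12. Violating.
Others bid (5, 27): truth gives -12; bid 5 gives -5 > -12. Violating.
Others bid (12, 5): truth gives -12; bid 5 gives -5 > -12. Violating.
Others bid (12, 12): truth gives -12; bid 5 gives -5 > -12. Violating.
Others bid (5, 5): truth gives 0; no alternative beats it.
(Checking all 9 profiles: 8 have a profitable deviation, 1 does not.)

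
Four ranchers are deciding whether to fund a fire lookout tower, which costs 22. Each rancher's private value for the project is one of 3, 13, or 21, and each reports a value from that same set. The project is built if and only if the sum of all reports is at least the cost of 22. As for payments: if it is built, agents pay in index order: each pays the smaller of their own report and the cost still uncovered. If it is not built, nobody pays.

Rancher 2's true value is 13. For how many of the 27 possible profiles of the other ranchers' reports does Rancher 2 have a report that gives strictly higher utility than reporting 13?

17

Others report (3, 3, 13): truth gives 0; report 3 gives 10 > 0. Violating.
Others report (3, 3, 21): truth gives 0; report 3 gives 10 > 0. Violating.
Others report (3, 13, 3): truth gives 0; report 3 gives 10 > 0. Violating.
Others report (3, 13, 13): truth gives 0; report 3 gives 10 > 0. Violating.
Others report (3, 3, 3): truth gives 0; no alternative beats it.
Others report (21, 3, 3): truth gives 12; no alternative beats it.
(Checking all 27 profiles: 17 have a profitable deviation, 10 do not.)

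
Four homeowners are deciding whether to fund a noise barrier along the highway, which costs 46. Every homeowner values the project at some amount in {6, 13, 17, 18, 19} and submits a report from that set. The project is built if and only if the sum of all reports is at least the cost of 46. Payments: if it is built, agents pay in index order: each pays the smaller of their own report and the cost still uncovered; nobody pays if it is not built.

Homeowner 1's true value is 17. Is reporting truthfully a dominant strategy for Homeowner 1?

Consider the case where Homeowner 2 reports 6, Homeowner 3 reports 13 and Homeowner 4 reports 17.
Truthful report 17: project built, pays 17, utility 17 - 17 = 0.
Report 13 instead: project built, pays 13, utility 17 - 13 = 4.
Since 4 > 0, reporting 13 is strictly better here, so truthful reporting is not dominant.

No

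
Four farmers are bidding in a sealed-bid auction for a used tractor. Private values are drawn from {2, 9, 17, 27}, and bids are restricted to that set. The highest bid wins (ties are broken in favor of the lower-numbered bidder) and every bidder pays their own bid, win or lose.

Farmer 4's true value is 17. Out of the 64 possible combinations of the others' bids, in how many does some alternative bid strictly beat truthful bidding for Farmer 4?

Others bid (2, 2, 2): truth gives 0; bid 9 gives 8 > 0. Violating.
Others bid (2, 2, 17): truth gives -17; bid 2 gives -2 > -17. Violating.
Others bid (2, 2, 27): truth gives -17; bid 2 gives -2 > -17. Violating.
Others bid (2, 9, 17): truth gives -17; bid 2 gives -2 > -17. Violating.
Others bid (2, 2, 9): truth gives 0; no alternative beats it.
Others bid (2, 9, 2): truth gives 0; no alternative beats it.
(Checking all 64 profiles: 57 have a profitable deviation, 7 do not.)

57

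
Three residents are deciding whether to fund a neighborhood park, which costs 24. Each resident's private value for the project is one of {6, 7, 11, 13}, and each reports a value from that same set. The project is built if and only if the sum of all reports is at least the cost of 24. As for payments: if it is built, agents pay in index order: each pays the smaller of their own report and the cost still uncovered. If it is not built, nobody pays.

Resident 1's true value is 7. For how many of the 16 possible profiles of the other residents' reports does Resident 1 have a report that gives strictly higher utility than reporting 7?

10

Others report (6, 13): truth gives 0; report 6 gives 1 > 0. Violating.
Others report (7, 11): truth gives 0; report 6 gives 1 > 0. Violating.
Others report (7, 13): truth gives 0; report 6 gives 1 > 0. Violating.
Others report (11, 7): truth gives 0; report 6 gives 1 > 0. Violating.
Others report (6, 6): truth gives 0; no alternative beats it.
Others report (6, 7): truth gives 0; no alternative beats it.
(Checking all 16 profiles: 10 have a profitable deviation, 6 do not.)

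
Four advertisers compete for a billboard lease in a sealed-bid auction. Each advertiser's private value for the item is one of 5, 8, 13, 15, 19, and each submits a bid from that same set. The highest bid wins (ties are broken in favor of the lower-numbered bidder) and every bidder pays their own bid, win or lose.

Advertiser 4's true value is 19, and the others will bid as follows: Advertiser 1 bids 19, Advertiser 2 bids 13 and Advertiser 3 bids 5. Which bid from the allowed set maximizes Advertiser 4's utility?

Bid 5: loses but pays 5, utility -5.
Bid 8: loses but pays 8, utility -8.
Bid 13: loses but pays 13, utility -13.
Bid 15: loses but pays 15, utility -15.
Bid 19: loses but pays 19, utility -19.
The best choice is 5 with utility -5.

5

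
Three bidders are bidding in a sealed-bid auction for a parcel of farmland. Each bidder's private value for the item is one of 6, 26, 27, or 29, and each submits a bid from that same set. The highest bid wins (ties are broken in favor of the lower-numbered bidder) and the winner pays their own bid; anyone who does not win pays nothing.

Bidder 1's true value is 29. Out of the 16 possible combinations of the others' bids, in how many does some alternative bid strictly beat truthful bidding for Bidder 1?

9

Others bid (6, 6): truth gives 0; bid 6 gives 23 > 0. Violating.
Others bid (6, 26): truth gives 0; bid 26 gives 3 > 0. Violating.
Others bid (6, 27): truth gives 0; bid 27 gives 2 > 0. Violating.
Others bid (26, 6): truth gives 0; bid 26 gives 3 > 0. Violating.
Others bid (6, 29): truth gives 0; no alternative beats it.
Others bid (26, 29): truth gives 0; no alternative beats it.
(Checking all 16 profiles: 9 have a profitable deviation, 7 do not.)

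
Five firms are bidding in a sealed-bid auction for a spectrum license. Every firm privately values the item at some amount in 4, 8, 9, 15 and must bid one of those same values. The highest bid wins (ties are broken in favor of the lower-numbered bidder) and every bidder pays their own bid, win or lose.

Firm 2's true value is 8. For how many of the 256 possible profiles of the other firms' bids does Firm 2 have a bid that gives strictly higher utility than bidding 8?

248

Others bid (4, 4, 4, 9): truth gives -8; bid 9 gives -1 > -8. Violating.
Others bid (4, 4, 4, 15): truth gives -8; bid 4 gives -4 > -8. Violating.
Others bid (4, 4, 8, 9): truth gives -8; bid 9 gives -1 > -8. Violating.
Others bid (4, 4, 8, 15): truth gives -8; bid 4 gives -4 > -8. Violating.
Others bid (4, 4, 4, 4): truth gives 0; no alternative beats it.
Others bid (4, 4, 4, 8): truth gives 0; no alternative beats it.
(Checking all 256 profiles: 248 have a profitable deviation, 8 do not.)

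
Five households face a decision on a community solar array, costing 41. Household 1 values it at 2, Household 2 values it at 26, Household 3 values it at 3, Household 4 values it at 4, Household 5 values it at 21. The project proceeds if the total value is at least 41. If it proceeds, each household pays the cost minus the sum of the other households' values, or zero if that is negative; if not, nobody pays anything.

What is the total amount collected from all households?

Total value 56 ≥ cost 41, so it is built.
Household 1: others sum to 54; max(0, 41 - 54) = 0.
Household 2: others sum to 30; max(0, 41 - 30) = 11.
Household 3: others sum to 53; max(0, 41 - 53) = 0.
Household 4: others sum to 52; max(0, 41 - 52) = 0.
Household 5: others sum to 35; max(0, 41 - 35) = 6.
Total collected = 0 + 11 + 0 + 0 + 6 = 17.

17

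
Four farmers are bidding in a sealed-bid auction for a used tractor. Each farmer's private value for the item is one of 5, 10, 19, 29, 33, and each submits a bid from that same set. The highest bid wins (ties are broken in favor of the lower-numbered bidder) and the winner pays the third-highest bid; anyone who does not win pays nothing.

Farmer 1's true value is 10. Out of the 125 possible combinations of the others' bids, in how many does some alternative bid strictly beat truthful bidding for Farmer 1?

9

Others bid (5, 5, 19): truth gives 0; bid 19 gives 5 > 0. Violating.
Others bid (5, 5, 29): truth gives 0; bid 29 gives 5 > 0. Violating.
Others bid (5, 5, 33): truth gives 0; bid 33 gives 5 > 0. Violating.
Others bid (5, 19, 5): truth gives 0; bid 19 gives 5 > 0. Violating.
Others bid (5, 5, 5): truth gives 5; no alternative beats it.
Others bid (5, 5, 10): truth gives 5; no alternative beats it.
(Checking all 125 profiles: 9 have a profitable deviation, 116 do not.)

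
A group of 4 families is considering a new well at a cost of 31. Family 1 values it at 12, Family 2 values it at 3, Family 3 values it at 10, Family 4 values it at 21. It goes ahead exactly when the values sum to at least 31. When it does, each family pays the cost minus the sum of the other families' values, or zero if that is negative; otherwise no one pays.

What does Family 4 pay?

6

Total value 46 ≥ cost 31, so the project is built.
The other families' values sum to 25.
Cost minus that sum is 31 - 25 = 6.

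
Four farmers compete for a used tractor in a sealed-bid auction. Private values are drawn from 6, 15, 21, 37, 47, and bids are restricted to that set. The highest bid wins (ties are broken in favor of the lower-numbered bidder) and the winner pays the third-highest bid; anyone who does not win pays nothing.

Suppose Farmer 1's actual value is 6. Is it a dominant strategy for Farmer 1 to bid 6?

Yes

Check each profile of the others' bids and compare truth against every alternative bid.
Others bid (6, 15, 15): truth gives 0, best alternative gives -9.
Others bid (15, 6, 15): truth gives 0, best alternative gives -9.
Others bid (15, 15, 6): truth gives 0, best alternative gives -9.
Others bid (15, 15, 15): truth gives 0, best alternative gives -9.
Others bid (6, 6, 6): truth gives 0, best alternative gives 0.
Others bid (6, 6, 15): truth gives 0, best alternative gives 0.
(Remaining 119 profiles checked similarly; truth is weakly best in each.)
In every case the truthful bid is at least as good as any alternative, so it is a dominant strategy.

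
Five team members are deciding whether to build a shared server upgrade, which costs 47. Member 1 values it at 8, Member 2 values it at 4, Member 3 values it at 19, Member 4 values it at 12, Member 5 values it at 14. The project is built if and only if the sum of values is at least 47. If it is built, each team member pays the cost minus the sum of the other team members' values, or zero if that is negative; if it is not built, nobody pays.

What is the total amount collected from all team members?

15

Total value 57 ≥ cost 47, so it is built.
Member 1: others sum to 49; max(0, 47 - 49) = 0.
Member 2: others sum to 53; max(0, 47 - 53) = 0.
Member 3: others sum to 38; max(0, 47 - 38) = 9.
Member 4: others sum to 45; max(0, 47 - 45) = 2.
Member 5: others sum to 43; max(0, 47 - 43) = 4.
Total collected = 0 + 0 + 9 + 2 + 4 = 15.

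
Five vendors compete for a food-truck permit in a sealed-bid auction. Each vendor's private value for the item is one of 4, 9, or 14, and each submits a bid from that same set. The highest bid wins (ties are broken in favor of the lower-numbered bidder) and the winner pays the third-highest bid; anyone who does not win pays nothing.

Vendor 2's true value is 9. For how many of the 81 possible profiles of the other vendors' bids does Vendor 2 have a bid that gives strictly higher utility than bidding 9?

4

Others bid (4, 4, 4, 14): truth gives 0; bid 14 gives 5 > 0. Violating.
Others bid (4, 4, 14, 4): truth gives 0; bid 14 gives 5 > 0. Violating.
Others bid (4, 14, 4, 4): truth gives 0; bid 14 gives 5 > 0. Violating.
Others bid (9, 4, 4, 4): truth gives 0; bid 14 gives 5 > 0. Violating.
Others bid (4, 4, 4, 4): truth gives 5; no alternative beats it.
Others bid (4, 4, 4, 9): truth gives 5; no alternative beats it.
(Checking all 81 profiles: 4 have a profitable deviation, 77 do not.)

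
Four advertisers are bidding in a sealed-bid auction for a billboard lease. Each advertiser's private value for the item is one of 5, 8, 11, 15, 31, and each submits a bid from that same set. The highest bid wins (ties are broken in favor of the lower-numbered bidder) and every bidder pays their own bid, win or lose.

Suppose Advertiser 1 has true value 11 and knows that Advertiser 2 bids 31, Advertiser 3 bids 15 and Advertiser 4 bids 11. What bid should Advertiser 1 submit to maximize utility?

5

Bid 5: loses but pays 5, utility -5.
Bid 8: loses but pays 8, utility -8.
Bid 11: loses but pays 11, utility -11.
Bid 15: loses but pays 15, utility -15.
Bid 31: wins, pays 31, utility 11 - 31 = -20.
The best choice is 5 with utility -5.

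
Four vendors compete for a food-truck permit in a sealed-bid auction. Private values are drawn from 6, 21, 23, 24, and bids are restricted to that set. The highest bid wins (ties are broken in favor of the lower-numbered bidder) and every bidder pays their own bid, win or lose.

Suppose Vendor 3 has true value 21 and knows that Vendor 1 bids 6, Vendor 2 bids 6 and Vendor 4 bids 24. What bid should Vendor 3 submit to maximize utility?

Bid 6: loses but pays 6, utility -6.
Bid 21: loses but pays 21, utility -21.
Bid 23: loses but pays 23, utility -23.
Bid 24: wins, pays 24, utility 21 - 24 = -3.
The best choice is 24 with utility -3.

24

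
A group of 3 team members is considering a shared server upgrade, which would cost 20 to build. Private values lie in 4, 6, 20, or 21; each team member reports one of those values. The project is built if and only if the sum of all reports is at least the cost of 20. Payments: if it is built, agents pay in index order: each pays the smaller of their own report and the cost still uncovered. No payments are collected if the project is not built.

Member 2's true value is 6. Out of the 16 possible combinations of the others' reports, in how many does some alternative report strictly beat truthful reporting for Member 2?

4

Others report (4, 20): truth gives 0; report 4 gives 2 > 0. Violating.
Others report (4, 21): truth gives 0; report 4 gives 2 > 0. Violating.
Others report (6, 20): truth gives 0; report 4 gives 2 > 0. Violating.
Others report (6, 21): truth gives 0; report 4 gives 2 > 0. Violating.
Others report (4, 4): truth gives 0; no alternative beats it.
Others report (4, 6): truth gives 0; no alternative beats it.
(Checking all 16 profiles: 4 have a profitable deviation, 12 do not.)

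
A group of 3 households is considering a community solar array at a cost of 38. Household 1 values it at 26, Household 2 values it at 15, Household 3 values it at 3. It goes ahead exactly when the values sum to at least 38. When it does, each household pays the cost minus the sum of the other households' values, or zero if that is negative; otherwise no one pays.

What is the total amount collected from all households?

Total value 44 ≥ cost 38, so it is built.
Household 1: others sum to 18; max(0, 38 - 18) = 20.
Household 2: others sum to 29; max(0, 38 - 29) = 9.
Household 3: others sum to 41; max(0, 38 - 41) = 0.
Total collected = 20 + 9 + 0 = 29.

29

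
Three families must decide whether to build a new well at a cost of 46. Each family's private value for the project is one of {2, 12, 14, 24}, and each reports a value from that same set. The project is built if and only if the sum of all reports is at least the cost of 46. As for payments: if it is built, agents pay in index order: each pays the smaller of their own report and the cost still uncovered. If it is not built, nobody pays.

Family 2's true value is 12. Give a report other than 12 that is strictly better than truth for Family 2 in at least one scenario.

Suppose Family 1 reports 24 and Family 3 reports 24.
Report 12: project built, pays 12, utility 12 - 12 = 0.
Report 2: project built, pays 2, utility 12 - 2 = 10.
So reporting 2 beats truth here (10 > 0).

2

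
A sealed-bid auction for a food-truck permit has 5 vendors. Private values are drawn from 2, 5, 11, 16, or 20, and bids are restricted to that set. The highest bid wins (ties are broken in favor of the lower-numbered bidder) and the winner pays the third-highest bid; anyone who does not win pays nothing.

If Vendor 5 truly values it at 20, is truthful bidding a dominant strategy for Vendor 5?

Check each profile of the others' bids and compare truth against every alternative bid.
Others bid (2, 2, 2, 16): truth gives 18, best alternative gives 0.
Others bid (2, 2, 16, 2): truth gives 18, best alternative gives 0.
Others bid (2, 16, 2, 2): truth gives 18, best alternative gives 0.
Others bid (16, 2, 2, 2): truth gives 18, best alternative gives 0.
Others bid (2, 2, 5, 16): truth gives 15, best alternative gives 0.
Others bid (2, 2, 16, 5): truth gives 15, best alternative gives 0.
(Remaining 619 profiles checked similarly; truth is weakly best in each.)
In every case the truthful bid is at least as good as any alternative, so it is a dominant strategy.

Yes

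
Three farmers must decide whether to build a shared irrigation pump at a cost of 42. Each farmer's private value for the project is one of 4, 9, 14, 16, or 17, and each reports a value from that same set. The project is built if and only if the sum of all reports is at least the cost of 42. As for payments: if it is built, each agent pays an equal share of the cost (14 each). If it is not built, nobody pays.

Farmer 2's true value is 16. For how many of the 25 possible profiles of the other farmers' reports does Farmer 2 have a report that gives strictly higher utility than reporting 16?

2

Others report (9, 16): truth gives 0; report 17 gives 2 > 0. Violating.
Others report (16, 9): truth gives 0; report 17 gives 2 > 0. Violating.
Others report (4, 4): truth gives 0; no alternative beats it.
Others report (4, 9): truth gives 0; no alternative beats it.
(Checking all 25 profiles: 2 have a profitable deviation, 23 do not.)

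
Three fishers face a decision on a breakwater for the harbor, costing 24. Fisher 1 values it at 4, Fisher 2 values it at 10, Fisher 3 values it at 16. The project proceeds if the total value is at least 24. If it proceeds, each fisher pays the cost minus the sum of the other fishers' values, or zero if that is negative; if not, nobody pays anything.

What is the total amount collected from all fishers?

14

Total value 30 ≥ cost 24, so it is built.
Fisher 1: others sum to 26; max(0, 24 - 26) = 0.
Fisher 2: others sum to 20; max(0, 24 - 20) = 4.
Fisher 3: others sum to 14; max(0, 24 - 14) = 10.
Total collected = 0 + 4 + 10 = 14.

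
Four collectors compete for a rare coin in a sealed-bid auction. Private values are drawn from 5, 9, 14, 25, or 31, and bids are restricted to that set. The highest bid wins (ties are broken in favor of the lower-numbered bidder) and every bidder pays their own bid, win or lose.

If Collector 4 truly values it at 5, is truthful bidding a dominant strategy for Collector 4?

Consider the case where Collector 1 bids 5, Collector 2 bids 5 and Collector 3 bids 5.
Truthful bid 5: loses but pays 5, utility -5.
Bid 9 instead: wins, pays 9, utility 5 - 9 = -4.
Since -4 > -5, bidding 9 is strictly better here, so truthful bidding is not dominant.

No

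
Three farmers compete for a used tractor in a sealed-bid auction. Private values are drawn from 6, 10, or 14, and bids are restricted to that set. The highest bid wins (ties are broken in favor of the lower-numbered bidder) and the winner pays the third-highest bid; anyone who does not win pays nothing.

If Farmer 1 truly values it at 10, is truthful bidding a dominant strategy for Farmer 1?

No

Consider the case where Farmer 2 bids 6 and Farmer 3 bids 14.
Truthful bid 10: loses, pays 0, utility 0.
Bid 14 instead: wins, pays 6, utility 10 - 6 = 4.
Since 4 > 0, bidding 14 is strictly better here, so truthful bidding is not dominant.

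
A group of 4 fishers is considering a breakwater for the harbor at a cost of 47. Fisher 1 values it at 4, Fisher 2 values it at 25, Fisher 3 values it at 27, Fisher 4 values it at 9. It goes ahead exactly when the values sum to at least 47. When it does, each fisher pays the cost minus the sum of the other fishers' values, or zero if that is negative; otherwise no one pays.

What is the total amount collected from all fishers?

16

Total value 65 ≥ cost 47, so it is built.
Fisher 1: others sum to 61; max(0, 47 - 61) = 0.
Fisher 2: others sum to 40; max(0, 47 - 40) = 7.
Fisher 3: others sum to 38; max(0, 47 - 38) = 9.
Fisher 4: others sum to 56; max(0, 47 - 56) = 0.
Total collected = 0 + 7 + 9 + 0 = 16.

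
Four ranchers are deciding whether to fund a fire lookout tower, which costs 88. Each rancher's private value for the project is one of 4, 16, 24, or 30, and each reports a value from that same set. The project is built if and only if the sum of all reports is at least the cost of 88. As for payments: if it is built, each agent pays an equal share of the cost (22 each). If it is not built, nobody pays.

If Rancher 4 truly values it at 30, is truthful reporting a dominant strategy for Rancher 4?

Yes

Check each profile of the others' reports and compare truth against every alternative report.
Others report (4, 24, 30): truth gives 8, best alternative gives 0.
Others report (4, 30, 24): truth gives 8, best alternative gives 0.
Others report (16, 16, 30): truth gives 8, best alternative gives 0.
Others report (16, 30, 16): truth gives 8, best alternative gives 0.
Others report (24, 4, 30): truth gives 8, best alternative gives 0.
Others report (24, 30, 4): truth gives 8, best alternative gives 0.
(Remaining 58 profiles checked similarly; truth is weakly best in each.)
In every case the truthful report is at least as good as any alternative, so it is a dominant strategy.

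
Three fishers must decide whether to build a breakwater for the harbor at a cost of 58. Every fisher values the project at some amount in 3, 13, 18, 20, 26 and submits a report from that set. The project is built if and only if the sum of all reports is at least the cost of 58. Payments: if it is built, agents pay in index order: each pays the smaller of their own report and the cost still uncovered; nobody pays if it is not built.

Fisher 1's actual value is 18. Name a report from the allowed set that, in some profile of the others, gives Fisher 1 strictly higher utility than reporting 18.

Suppose Fisher 2 reports 20 and Fisher 3 reports 26.
Report 18: project built, pays 18, utility 18 - 18 = 0.
Report 13: project built, pays 13, utility 18 - 13 = 5.
So reporting 13 beats truth here (5 > 0).

13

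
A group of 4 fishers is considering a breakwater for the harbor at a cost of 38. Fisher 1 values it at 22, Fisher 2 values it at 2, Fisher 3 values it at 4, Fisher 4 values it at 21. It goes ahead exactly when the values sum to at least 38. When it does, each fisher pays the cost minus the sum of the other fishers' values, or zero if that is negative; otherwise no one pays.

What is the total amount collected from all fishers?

Total value 49 ≥ cost 38, so it is built.
Fisher 1: others sum to 27; max(0, 38 - 27) = 11.
Fisher 2: others sum to 47; max(0, 38 - 47) = 0.
Fisher 3: others sum to 45; max(0, 38 - 45) = 0.
Fisher 4: others sum to 28; max(0, 38 - 28) = 10.
Total collected = 11 + 0 + 0 + 10 = 21.

21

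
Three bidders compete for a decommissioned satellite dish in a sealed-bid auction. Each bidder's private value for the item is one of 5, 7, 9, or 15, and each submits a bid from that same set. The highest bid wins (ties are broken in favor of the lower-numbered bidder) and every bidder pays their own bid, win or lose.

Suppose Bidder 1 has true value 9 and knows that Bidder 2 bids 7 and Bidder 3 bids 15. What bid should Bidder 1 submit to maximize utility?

Bid 5: loses but pays 5, utility -5.
Bid 7: loses but pays 7, utility -7.
Bid 9: loses but pays 9, utility -9.
Bid 15: wins, pays 15, utility 9 - 15 = -6.
The best choice is 5 with utility -5.

5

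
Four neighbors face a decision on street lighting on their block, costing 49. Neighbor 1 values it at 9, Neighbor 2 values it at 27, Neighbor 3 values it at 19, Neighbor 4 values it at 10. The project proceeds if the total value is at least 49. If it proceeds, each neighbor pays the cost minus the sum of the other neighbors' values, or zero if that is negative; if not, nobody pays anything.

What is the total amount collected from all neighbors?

Total value 65 ≥ cost 49, so it is built.
Neighbor 1: others sum to 56; max(0, 49 - 56) = 0.
Neighbor 2: others sum to 38; max(0, 49 - 38) = 11.
Neighbor 3: others sum to 46; max(0, 49 - 46) = 3.
Neighbor 4: others sum to 55; max(0, 49 - 55) = 0.
Total collected = 0 + 11 + 3 + 0 = 14.

14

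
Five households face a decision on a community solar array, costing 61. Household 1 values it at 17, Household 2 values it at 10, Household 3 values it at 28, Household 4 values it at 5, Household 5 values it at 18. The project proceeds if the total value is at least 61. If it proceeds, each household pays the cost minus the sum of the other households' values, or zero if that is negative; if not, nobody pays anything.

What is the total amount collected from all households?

12

Total value 78 ≥ cost 61, so it is built.
Household 1: others sum to 61; max(0, 61 - 61) = 0.
Household 2: others sum to 68; max(0, 61 - 68) = 0.
Household 3: others sum to 50; max(0, 61 - 50) = 11.
Household 4: others sum to 73; max(0, 61 - 73) = 0.
Household 5: others sum to 60; max(0, 61 - 60) = 1.
Total collected = 0 + 0 + 11 + 0 + 1 = 12.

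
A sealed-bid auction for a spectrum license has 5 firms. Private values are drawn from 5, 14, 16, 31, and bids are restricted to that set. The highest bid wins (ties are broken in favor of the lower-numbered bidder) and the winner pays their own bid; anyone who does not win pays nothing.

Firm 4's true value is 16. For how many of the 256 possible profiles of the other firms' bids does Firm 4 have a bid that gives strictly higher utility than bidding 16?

2

Others bid (5, 5, 5, 5): truth gives 0; bid 14 gives 2 > 0. Violating.
Others bid (5, 5, 5, 14): truth gives 0; bid 14 gives 2 > 0. Violating.
Others bid (5, 5, 5, 16): truth gives 0; no alternative beats it.
Others bid (5, 5, 5, 31): truth gives 0; no alternative beats it.
(Checking all 256 profiles: 2 have a profitable deviation, 254 do not.)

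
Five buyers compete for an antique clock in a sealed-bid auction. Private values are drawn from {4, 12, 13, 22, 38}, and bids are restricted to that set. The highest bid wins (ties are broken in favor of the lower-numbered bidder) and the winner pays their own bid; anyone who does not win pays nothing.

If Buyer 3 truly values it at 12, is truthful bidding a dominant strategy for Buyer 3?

Check each profile of the others' bids and compare truth against every alternative bid.
Others bid (4, 4, 4, 4): truth gives 0, best alternative gives 0.
Others bid (4, 4, 4, 12): truth gives 0, best alternative gives 0.
Others bid (4, 4, 4, 13): truth gives 0, best alternative gives 0.
Others bid (4, 4, 4, 22): truth gives 0, best alternative gives 0.
Others bid (4, 4, 4, 38): truth gives 0, best alternative gives 0.
Others bid (4, 4, 12, 4): truth gives 0, best alternative gives 0.
(Remaining 619 profiles checked similarly; truth is weakly best in each.)
In every case the truthful bid is at least as good as any alternative, so it is a dominant strategy.

Yes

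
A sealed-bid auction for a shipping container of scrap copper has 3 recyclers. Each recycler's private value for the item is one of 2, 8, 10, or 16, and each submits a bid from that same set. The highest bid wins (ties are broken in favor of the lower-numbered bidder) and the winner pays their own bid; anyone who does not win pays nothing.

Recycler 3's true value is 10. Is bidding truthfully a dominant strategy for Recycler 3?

No

Consider the case where Recycler 1 bids 2 and Recycler 2 bids 2.
Truthful bid 10: wins, pays 10, utility 10 - 10 = 0.
Bid 8 instead: wins, pays 8, utility 10 - 8 = 2.
Since 2 > 0, bidding 8 is strictly better here, so truthful bidding is not dominant.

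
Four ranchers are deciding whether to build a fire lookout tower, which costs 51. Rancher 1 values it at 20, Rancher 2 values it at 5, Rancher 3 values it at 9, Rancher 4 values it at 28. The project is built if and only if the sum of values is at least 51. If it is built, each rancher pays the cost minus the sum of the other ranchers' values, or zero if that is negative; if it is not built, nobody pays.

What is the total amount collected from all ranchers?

26

Total value 62 ≥ cost 51, so it is built.
Rancher 1: others sum to 42; max(0, 51 - 42) = 9.
Rancher 2: others sum to 57; max(0, 51 - 57) = 0.
Rancher 3: others sum to 53; max(0, 51 - 53) = 0.
Rancher 4: others sum to 34; max(0, 51 - 34) = 17.
Total collected = 9 + 0 + 0 + 17 = 26.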